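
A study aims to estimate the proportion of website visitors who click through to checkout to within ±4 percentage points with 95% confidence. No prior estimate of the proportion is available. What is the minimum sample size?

601

For a proportion with margin E = 0.04 at 95% confidence, z = 1.960.
With no prior estimate, use p = 0.5, which maximizes p(1−p) at 0.25.
n = 0.25 × (z/E)² = 0.25 × (1.960/0.04)² = 600.25
Round up: n = 601.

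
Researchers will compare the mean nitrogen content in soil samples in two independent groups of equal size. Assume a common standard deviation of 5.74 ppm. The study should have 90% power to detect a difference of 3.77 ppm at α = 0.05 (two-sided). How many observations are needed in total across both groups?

98 total

For two equal groups, n per group = 2·((z_{α/2} + z_β)·σ/δ)².
z_{α/2} = 1.960; z_β = 1.282 (power 90%).
n = 2 × (3.242 × 5.74 / 3.77)² = 2 × 24.37 = 48.74
Round up: n = 49 per group.
Total across both groups: 2 × 49 = 98.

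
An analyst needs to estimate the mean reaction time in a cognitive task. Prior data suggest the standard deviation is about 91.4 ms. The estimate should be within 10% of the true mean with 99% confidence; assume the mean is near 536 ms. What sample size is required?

For a mean, the margin of error is E = z·σ/√n, so n = (zσ/E)².
At 99% confidence, z = 2.576.
E = 10% of 536 = 53.6 ms.
n = (2.576 × 91.4 / 53.6)² = 19.30
Round up: n = 20.

n = 20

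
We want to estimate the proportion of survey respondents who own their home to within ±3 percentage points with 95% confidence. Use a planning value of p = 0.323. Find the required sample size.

934

For a proportion with margin E = 0.03 at 95% confidence, z = 1.960.
n = p̂(1−p̂)(z/E)² = 0.323 × 0.677 × (1.960/0.03)² = 933.39
Round up: n = 934.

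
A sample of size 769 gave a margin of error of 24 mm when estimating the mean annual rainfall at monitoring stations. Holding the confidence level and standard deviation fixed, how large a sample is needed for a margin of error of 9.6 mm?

Margin of error scales as 1/√n, so n₂ = n₁·(E₁/E₂)².
n₂ = 769 × (24/9.6)² = 769 × 6.25 = 4806.25
Round up: n₂ = 4807.

n = 4807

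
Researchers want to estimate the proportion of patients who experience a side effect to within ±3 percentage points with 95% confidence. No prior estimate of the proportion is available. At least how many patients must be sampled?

For a proportion with margin E = 0.03 at 95% confidence, z = 1.960.
With no prior estimate, use p = 0.5, which maximizes p(1−p) at 0.25.
n = 0.25 × (z/E)² = 0.25 × (1.960/0.03)² = 1067.11
Round up: n = 1068.

n = 1068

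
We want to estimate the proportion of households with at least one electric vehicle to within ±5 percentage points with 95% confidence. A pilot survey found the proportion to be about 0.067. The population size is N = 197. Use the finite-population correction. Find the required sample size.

For a proportion with margin E = 0.05 at 95% confidence, z = 1.960.
n = p̂(1−p̂)(z/E)² = 0.067 × 0.933 × (1.960/0.05)² = 96.06 — call this n₀.
Finite-population correction with N = 197: n = n₀ / (1 + (n₀−1)/N) = 96.06 / 1.483 = 64.77
Round up: n = 65.

65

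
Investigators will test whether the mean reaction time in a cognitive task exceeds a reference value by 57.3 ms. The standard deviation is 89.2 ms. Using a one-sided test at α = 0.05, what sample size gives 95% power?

27

For a one-sample z-test, n = ((z_α + z_β)·σ/δ)².
z_α = 1.645 (one-sided α = 0.05); z_β = 1.645 (power 95% → β = 0.05).
n = (3.290 × 89.2 / 57.3)² = 26.23
Round up: n = 27.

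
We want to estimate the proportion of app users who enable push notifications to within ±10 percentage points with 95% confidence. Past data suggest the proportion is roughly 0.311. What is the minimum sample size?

For a proportion with margin E = 0.1 at 95% confidence, z = 1.960.
n = p̂(1−p̂)(z/E)² = 0.311 × 0.689 × (1.960/0.1)² = 82.32
Round up: n = 83.

n = 83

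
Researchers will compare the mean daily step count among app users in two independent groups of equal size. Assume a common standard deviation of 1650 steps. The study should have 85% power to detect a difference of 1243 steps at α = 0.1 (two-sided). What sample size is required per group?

26 per group

For two equal groups, n per group = 2·((z_{α/2} + z_β)·σ/δ)².
z_{α/2} = 1.645; z_β = 1.036 (power 85%).
n = 2 × (2.681 × 1650 / 1243)² = 2 × 12.67 = 25.34
Round up: n = 26 per group.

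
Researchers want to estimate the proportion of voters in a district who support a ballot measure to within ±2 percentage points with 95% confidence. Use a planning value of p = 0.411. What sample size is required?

For a proportion with margin E = 0.02 at 95% confidence, z = 1.960.
n = p̂(1−p̂)(z/E)² = 0.411 × 0.589 × (1.960/0.02)² = 2324.93
Round up: n = 2325.

2325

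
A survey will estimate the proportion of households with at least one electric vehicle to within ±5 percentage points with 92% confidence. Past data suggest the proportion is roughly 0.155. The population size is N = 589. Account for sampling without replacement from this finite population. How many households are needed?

127

For a proportion with margin E = 0.05 at 92% confidence, z = 1.751.
n = p̂(1−p̂)(z/E)² = 0.155 × 0.845 × (1.751/0.05)² = 160.63 — call this n₀.
Finite-population correction with N = 589: n = n₀ / (1 + (n₀−1)/N) = 160.63 / 1.271 = 126.38
Round up: n = 127.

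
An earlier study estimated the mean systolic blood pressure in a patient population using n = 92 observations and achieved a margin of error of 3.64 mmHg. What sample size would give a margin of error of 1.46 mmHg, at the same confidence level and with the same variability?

Margin of error scales as 1/√n, so n₂ = n₁·(E₁/E₂)².
n₂ = 92 × (3.64/1.46)² = 92 × 6.216 = 571.87
Round up: n₂ = 572.

572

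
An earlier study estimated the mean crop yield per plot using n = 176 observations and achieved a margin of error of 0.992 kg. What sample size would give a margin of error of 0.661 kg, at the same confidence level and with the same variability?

397

Margin of error scales as 1/√n, so n₂ = n₁·(E₁/E₂)².
n₂ = 176 × (0.992/0.661)² = 176 × 2.252 = 396.35
Round up: n₂ = 397.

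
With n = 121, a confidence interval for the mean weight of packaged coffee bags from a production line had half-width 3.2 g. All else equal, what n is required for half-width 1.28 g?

Margin of error scales as 1/√n, so n₂ = n₁·(E₁/E₂)².
n₂ = 121 × (3.2/1.28)² = 121 × 6.25 = 756.25
Round up: n₂ = 757.

757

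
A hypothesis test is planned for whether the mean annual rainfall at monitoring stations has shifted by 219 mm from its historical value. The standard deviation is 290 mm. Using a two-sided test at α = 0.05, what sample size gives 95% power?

n = 23

For a one-sample z-test, n = ((z_{α/2} + z_β)·σ/δ)².
z_{α/2} = 1.960 (two-sided α = 0.05); z_β = 1.645 (power 95% → β = 0.05).
n = (3.605 × 290 / 219)² = 22.79
Round up: n = 23.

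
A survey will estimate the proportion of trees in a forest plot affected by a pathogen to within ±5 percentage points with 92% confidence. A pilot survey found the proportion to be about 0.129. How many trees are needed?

For a proportion with margin E = 0.05 at 92% confidence, z = 1.751.
n = p̂(1−p̂)(z/E)² = 0.129 × 0.871 × (1.751/0.05)² = 137.80
Round up: n = 138.

n = 138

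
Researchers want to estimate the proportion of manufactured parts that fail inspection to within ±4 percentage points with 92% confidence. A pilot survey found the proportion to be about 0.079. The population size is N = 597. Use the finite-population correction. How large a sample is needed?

114

For a proportion with margin E = 0.04 at 92% confidence, z = 1.751.
n = p̂(1−p̂)(z/E)² = 0.079 × 0.921 × (1.751/0.04)² = 139.42 — call this n₀.
Finite-population correction with N = 597: n = n₀ / (1 + (n₀−1)/N) = 139.42 / 1.232 = 113.17
Round up: n = 114.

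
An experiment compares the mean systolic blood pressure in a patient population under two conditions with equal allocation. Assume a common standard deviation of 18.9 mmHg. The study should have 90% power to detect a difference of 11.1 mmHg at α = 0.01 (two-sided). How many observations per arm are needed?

87 per group

For two equal groups, n per group = 2·((z_{α/2} + z_β)·σ/δ)².
z_{α/2} = 2.576; z_β = 1.282 (power 90%).
n = 2 × (3.858 × 18.9 / 11.1)² = 2 × 43.15 = 86.30
Round up: n = 87 per group.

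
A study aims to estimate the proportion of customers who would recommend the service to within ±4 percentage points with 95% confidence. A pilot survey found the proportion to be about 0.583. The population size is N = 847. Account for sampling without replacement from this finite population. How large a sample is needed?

346

For a proportion with margin E = 0.04 at 95% confidence, z = 1.960.
n = p̂(1−p̂)(z/E)² = 0.583 × 0.417 × (1.960/0.04)² = 583.71 — call this n₀.
Finite-population correction with N = 847: n = n₀ / (1 + (n₀−1)/N) = 583.71 / 1.688 = 345.80
Round up: n = 346.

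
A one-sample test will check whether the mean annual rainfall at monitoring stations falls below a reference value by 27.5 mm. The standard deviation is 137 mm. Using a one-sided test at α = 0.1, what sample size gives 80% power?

n = 112

For a one-sample z-test, n = ((z_α + z_β)·σ/δ)².
z_α = 1.282 (one-sided α = 0.1); z_β = 0.842 (power 80% → β = 0.2).
n = (2.124 × 137 / 27.5)² = 111.97
Round up: n = 112.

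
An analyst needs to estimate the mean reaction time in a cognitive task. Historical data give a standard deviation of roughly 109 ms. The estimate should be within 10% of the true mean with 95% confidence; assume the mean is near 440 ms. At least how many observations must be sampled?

For a mean, the margin of error is E = z·σ/√n, so n = (zσ/E)².
At 95% confidence, z = 1.960.
E = 10% of 440 = 44 ms.
n = (1.960 × 109 / 44)² = 23.58
Round up: n = 24.

n = 24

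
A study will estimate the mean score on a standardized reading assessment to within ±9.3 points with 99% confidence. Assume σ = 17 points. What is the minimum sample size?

For a mean, the margin of error is E = z·σ/√n, so n = (zσ/E)².
At 99% confidence, z = 2.576.
n = (2.576 × 17 / 9.3)² = 22.17
Round up: n = 23.

23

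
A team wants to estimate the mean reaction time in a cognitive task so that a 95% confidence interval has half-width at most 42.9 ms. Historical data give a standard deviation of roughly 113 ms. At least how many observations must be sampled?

27

For a mean, the margin of error is E = z·σ/√n, so n = (zσ/E)².
At 95% confidence, z = 1.960.
n = (1.960 × 113 / 42.9)² = 26.65
Round up: n = 27.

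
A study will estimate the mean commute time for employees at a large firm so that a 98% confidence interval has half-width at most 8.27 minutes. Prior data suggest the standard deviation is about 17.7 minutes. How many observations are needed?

For a mean, the margin of error is E = z·σ/√n, so n = (zσ/E)².
At 98% confidence, z = 2.326.
n = (2.326 × 17.7 / 8.27)² = 24.78
Round up: n = 25.

25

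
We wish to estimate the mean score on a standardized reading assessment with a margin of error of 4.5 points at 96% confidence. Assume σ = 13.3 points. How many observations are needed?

37

For a mean, the margin of error is E = z·σ/√n, so n = (zσ/E)².
At 96% confidence, z = 2.054.
n = (2.054 × 13.3 / 4.5)² = 36.85
Round up: n = 37.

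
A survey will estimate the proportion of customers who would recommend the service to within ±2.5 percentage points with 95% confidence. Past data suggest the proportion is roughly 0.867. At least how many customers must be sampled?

709

For a proportion with margin E = 0.025 at 95% confidence, z = 1.960.
n = p̂(1−p̂)(z/E)² = 0.867 × 0.133 × (1.960/0.025)² = 708.77
Round up: n = 709.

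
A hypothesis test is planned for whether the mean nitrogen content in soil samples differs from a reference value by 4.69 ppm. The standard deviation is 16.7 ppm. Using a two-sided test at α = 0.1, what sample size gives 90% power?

For a one-sample z-test, n = ((z_{α/2} + z_β)·σ/δ)².
z_{α/2} = 1.645 (two-sided α = 0.1); z_β = 1.282 (power 90% → β = 0.1).
n = (2.927 × 16.7 / 4.69)² = 108.63
Round up: n = 109.

109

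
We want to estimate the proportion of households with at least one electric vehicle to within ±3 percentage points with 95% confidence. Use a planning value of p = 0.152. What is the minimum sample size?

n = 551

For a proportion with margin E = 0.03 at 95% confidence, z = 1.960.
n = p̂(1−p̂)(z/E)² = 0.152 × 0.848 × (1.960/0.03)² = 550.19
Round up: n = 551.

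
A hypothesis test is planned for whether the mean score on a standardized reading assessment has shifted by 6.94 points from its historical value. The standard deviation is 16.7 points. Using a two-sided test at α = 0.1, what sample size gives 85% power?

For a one-sample z-test, n = ((z_{α/2} + z_β)·σ/δ)².
z_{α/2} = 1.645 (two-sided α = 0.1); z_β = 1.036 (power 85% → β = 0.15).
n = (2.681 × 16.7 / 6.94)² = 41.62
Round up: n = 42.

n = 42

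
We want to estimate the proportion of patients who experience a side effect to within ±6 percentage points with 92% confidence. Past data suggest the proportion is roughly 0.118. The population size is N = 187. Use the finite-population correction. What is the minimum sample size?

n = 61

For a proportion with margin E = 0.06 at 92% confidence, z = 1.751.
n = p̂(1−p̂)(z/E)² = 0.118 × 0.882 × (1.751/0.06)² = 88.64 — call this n₀.
Finite-population correction with N = 187: n = n₀ / (1 + (n₀−1)/N) = 88.64 / 1.469 = 60.34
Round up: n = 61.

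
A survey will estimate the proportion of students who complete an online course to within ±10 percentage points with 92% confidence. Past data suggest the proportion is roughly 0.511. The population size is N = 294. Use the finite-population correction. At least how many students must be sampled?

61

For a proportion with margin E = 0.1 at 92% confidence, z = 1.751.
n = p̂(1−p̂)(z/E)² = 0.511 × 0.489 × (1.751/0.1)² = 76.61 — call this n₀.
Finite-population correction with N = 294: n = n₀ / (1 + (n₀−1)/N) = 76.61 / 1.257 = 60.95
Round up: n = 61.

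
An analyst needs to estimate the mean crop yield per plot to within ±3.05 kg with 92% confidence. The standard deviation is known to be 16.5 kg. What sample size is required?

90

For a mean, the margin of error is E = z·σ/√n, so n = (zσ/E)².
At 92% confidence, z = 1.751.
n = (1.751 × 16.5 / 3.05)² = 89.73
Round up: n = 90.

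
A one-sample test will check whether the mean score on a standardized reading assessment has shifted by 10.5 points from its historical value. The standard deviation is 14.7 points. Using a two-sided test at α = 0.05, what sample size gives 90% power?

For a one-sample z-test, n = ((z_{α/2} + z_β)·σ/δ)².
z_{α/2} = 1.960 (two-sided α = 0.05); z_β = 1.282 (power 90% → β = 0.1).
n = (3.242 × 14.7 / 10.5)² = 20.60
Round up: n = 21.

21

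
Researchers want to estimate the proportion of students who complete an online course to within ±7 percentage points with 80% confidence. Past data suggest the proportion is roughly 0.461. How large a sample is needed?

84

For a proportion with margin E = 0.07 at 80% confidence, z = 1.282.
n = p̂(1−p̂)(z/E)² = 0.461 × 0.539 × (1.282/0.07)² = 83.34
Round up: n = 84.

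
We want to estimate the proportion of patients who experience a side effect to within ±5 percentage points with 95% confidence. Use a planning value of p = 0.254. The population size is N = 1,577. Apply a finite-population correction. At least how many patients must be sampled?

For a proportion with margin E = 0.05 at 95% confidence, z = 1.960.
n = p̂(1−p̂)(z/E)² = 0.254 × 0.746 × (1.960/0.05)² = 291.17 — call this n₀.
Finite-population correction with N = 1,577: n = n₀ / (1 + (n₀−1)/N) = 291.17 / 1.184 = 245.92
Round up: n = 246.

246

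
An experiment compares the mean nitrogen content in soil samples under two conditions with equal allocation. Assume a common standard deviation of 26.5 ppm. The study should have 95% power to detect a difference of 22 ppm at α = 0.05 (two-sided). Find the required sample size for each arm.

For two equal groups, n per group = 2·((z_{α/2} + z_β)·σ/δ)².
z_{α/2} = 1.960; z_β = 1.645 (power 95%).
n = 2 × (3.605 × 26.5 / 22)² = 2 × 18.86 = 37.72
Round up: n = 38 per group.

38 per group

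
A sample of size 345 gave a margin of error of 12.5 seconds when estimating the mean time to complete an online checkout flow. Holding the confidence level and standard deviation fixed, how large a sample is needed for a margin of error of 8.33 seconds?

777

Margin of error scales as 1/√n, so n₂ = n₁·(E₁/E₂)².
n₂ = 345 × (12.5/8.33)² = 345 × 2.252 = 776.94
Round up: n₂ = 777.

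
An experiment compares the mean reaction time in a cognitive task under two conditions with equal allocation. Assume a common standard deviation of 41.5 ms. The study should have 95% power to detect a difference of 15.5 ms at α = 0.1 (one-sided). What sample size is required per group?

For two equal groups, n per group = 2·((z_α + z_β)·σ/δ)².
z_α = 1.282; z_β = 1.645 (power 95%).
n = 2 × (2.927 × 41.5 / 15.5)² = 2 × 61.42 = 122.84
Round up: n = 123 per group.

123 per group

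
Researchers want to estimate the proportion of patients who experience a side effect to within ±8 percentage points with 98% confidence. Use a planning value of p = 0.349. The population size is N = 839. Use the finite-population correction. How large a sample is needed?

For a proportion with margin E = 0.08 at 98% confidence, z = 2.326.
n = p̂(1−p̂)(z/E)² = 0.349 × 0.651 × (2.326/0.08)² = 192.06 — call this n₀.
Finite-population correction with N = 839: n = n₀ / (1 + (n₀−1)/N) = 192.06 / 1.228 = 156.40
Round up: n = 157.

157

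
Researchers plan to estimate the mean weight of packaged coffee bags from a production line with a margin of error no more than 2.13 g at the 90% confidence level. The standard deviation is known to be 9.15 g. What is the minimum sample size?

50

For a mean, the margin of error is E = z·σ/√n, so n = (zσ/E)².
At 90% confidence, z = 1.645.
n = (1.645 × 9.15 / 2.13)² = 49.94
Round up: n = 50.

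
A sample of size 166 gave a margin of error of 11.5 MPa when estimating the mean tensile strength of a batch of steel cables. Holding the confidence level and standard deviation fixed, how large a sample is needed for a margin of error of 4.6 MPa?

1038

Margin of error scales as 1/√n, so n₂ = n₁·(E₁/E₂)².
n₂ = 166 × (11.5/4.6)² = 166 × 6.25 = 1037.50
Round up: n₂ = 1038.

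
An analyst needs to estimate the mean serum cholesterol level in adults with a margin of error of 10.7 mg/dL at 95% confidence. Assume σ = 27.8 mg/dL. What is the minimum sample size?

26

For a mean, the margin of error is E = z·σ/√n, so n = (zσ/E)².
At 95% confidence, z = 1.960.
n = (1.960 × 27.8 / 10.7)² = 25.93
Round up: n = 26.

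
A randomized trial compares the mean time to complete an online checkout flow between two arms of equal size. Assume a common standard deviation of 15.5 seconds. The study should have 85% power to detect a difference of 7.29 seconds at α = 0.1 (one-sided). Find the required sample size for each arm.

49 per group

For two equal groups, n per group = 2·((z_α + z_β)·σ/δ)².
z_α = 1.282; z_β = 1.036 (power 85%).
n = 2 × (2.318 × 15.5 / 7.29)² = 2 × 24.29 = 48.58
Round up: n = 49 per group.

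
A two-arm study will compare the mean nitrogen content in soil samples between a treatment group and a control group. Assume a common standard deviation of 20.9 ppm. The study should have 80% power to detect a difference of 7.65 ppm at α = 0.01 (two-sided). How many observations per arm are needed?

For two equal groups, n per group = 2·((z_{α/2} + z_β)·σ/δ)².
z_{α/2} = 2.576; z_β = 0.842 (power 80%).
n = 2 × (3.418 × 20.9 / 7.65)² = 2 × 87.20 = 174.40
Round up: n = 175 per group.

175 per group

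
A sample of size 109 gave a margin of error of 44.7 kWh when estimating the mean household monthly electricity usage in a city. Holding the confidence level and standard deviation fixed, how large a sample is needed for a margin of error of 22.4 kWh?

Margin of error scales as 1/√n, so n₂ = n₁·(E₁/E₂)².
n₂ = 109 × (44.7/22.4)² = 109 × 3.982 = 434.04
Round up: n₂ = 435.

n = 435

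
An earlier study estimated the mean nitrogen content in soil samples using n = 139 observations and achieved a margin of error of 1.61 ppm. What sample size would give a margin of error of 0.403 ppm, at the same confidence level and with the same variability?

n = 2219

Margin of error scales as 1/√n, so n₂ = n₁·(E₁/E₂)².
n₂ = 139 × (1.61/0.403)² = 139 × 15.96 = 2218.44
Round up: n₂ = 2219.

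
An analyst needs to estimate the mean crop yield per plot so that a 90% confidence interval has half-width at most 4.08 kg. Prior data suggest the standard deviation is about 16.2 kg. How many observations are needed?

43

For a mean, the margin of error is E = z·σ/√n, so n = (zσ/E)².
At 90% confidence, z = 1.645.
n = (1.645 × 16.2 / 4.08)² = 42.66
Round up: n = 43.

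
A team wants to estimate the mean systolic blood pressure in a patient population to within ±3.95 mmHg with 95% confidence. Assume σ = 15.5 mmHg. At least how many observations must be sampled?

n = 60

For a mean, the margin of error is E = z·σ/√n, so n = (zσ/E)².
At 95% confidence, z = 1.960.
n = (1.960 × 15.5 / 3.95)² = 59.15
Round up: n = 60.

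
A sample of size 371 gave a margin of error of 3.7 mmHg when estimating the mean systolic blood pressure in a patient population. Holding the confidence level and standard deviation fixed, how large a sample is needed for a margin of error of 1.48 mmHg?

2319

Margin of error scales as 1/√n, so n₂ = n₁·(E₁/E₂)².
n₂ = 371 × (3.7/1.48)² = 371 × 6.25 = 2318.75
Round up: n₂ = 2319.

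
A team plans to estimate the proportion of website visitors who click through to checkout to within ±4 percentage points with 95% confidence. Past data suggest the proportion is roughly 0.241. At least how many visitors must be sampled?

440

For a proportion with margin E = 0.04 at 95% confidence, z = 1.960.
n = p̂(1−p̂)(z/E)² = 0.241 × 0.759 × (1.960/0.04)² = 439.19
Round up: n = 440.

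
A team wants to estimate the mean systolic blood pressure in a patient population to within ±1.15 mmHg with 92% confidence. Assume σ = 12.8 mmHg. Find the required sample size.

380

For a mean, the margin of error is E = z·σ/√n, so n = (zσ/E)².
At 92% confidence, z = 1.751.
n = (1.751 × 12.8 / 1.15)² = 379.84
Round up: n = 380.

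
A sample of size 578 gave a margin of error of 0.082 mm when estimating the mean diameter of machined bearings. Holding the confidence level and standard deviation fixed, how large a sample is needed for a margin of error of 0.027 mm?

Margin of error scales as 1/√n, so n₂ = n₁·(E₁/E₂)².
n₂ = 578 × (0.082/0.027)² = 578 × 9.224 = 5331.47
Round up: n₂ = 5332.

n = 5332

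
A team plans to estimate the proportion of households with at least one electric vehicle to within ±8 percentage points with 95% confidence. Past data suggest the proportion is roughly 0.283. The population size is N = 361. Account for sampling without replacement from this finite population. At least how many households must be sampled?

n = 92

For a proportion with margin E = 0.08 at 95% confidence, z = 1.960.
n = p̂(1−p̂)(z/E)² = 0.283 × 0.717 × (1.960/0.08)² = 121.80 — call this n₀.
Finite-population correction with N = 361: n = n₀ / (1 + (n₀−1)/N) = 121.80 / 1.335 = 91.24
Round up: n = 92.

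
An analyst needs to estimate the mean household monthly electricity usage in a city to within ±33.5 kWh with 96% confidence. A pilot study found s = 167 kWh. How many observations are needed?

For a mean, the margin of error is E = z·σ/√n, so n = (zσ/E)².
At 96% confidence, z = 2.054.
n = (2.054 × 167 / 33.5)² = 104.84
Round up: n = 105.

n = 105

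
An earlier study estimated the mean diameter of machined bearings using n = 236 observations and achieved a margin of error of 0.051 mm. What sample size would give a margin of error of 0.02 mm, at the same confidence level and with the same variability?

1535

Margin of error scales as 1/√n, so n₂ = n₁·(E₁/E₂)².
n₂ = 236 × (0.051/0.02)² = 236 × 6.502 = 1534.47
Round up: n₂ = 1535.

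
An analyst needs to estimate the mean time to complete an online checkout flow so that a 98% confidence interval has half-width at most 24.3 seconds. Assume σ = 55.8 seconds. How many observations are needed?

n = 29

For a mean, the margin of error is E = z·σ/√n, so n = (zσ/E)².
At 98% confidence, z = 2.326.
n = (2.326 × 55.8 / 24.3)² = 28.53
Round up: n = 29.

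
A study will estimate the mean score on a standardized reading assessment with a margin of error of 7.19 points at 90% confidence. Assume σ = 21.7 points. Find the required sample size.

25

For a mean, the margin of error is E = z·σ/√n, so n = (zσ/E)².
At 90% confidence, z = 1.645.
n = (1.645 × 21.7 / 7.19)² = 24.65
Round up: n = 25.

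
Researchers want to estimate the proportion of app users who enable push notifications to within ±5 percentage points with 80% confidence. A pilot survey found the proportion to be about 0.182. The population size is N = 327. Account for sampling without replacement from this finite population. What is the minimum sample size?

76

For a proportion with margin E = 0.05 at 80% confidence, z = 1.282.
n = p̂(1−p̂)(z/E)² = 0.182 × 0.818 × (1.282/0.05)² = 97.87 — call this n₀.
Finite-population correction with N = 327: n = n₀ / (1 + (n₀−1)/N) = 97.87 / 1.296 = 75.52
Round up: n = 76.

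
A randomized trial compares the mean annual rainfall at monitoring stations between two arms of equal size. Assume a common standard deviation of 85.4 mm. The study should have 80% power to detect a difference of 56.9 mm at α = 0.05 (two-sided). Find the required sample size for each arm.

36 per group

For two equal groups, n per group = 2·((z_{α/2} + z_β)·σ/δ)².
z_{α/2} = 1.960; z_β = 0.842 (power 80%).
n = 2 × (2.802 × 85.4 / 56.9)² = 2 × 17.69 = 35.38
Round up: n = 36 per group.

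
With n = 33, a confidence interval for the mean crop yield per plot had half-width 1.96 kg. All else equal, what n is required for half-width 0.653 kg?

Margin of error scales as 1/√n, so n₂ = n₁·(E₁/E₂)².
n₂ = 33 × (1.96/0.653)² = 33 × 9.009 = 297.30
Round up: n₂ = 298.

298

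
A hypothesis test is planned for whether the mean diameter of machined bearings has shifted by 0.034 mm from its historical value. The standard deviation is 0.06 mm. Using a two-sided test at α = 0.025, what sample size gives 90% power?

For a one-sample z-test, n = ((z_{α/2} + z_β)·σ/δ)².
z_{α/2} = 2.241 (two-sided α = 0.025); z_β = 1.282 (power 90% → β = 0.1).
n = (3.523 × 0.06 / 0.034)² = 38.65
Round up: n = 39.

39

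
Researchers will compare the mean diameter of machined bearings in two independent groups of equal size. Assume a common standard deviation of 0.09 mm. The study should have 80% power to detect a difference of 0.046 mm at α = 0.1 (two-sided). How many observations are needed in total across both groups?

For two equal groups, n per group = 2·((z_{α/2} + z_β)·σ/δ)².
z_{α/2} = 1.645; z_β = 0.842 (power 80%).
n = 2 × (2.487 × 0.09 / 0.046)² = 2 × 23.68 = 47.36
Round up: n = 48 per group.
Total across both groups: 2 × 48 = 96.

96 total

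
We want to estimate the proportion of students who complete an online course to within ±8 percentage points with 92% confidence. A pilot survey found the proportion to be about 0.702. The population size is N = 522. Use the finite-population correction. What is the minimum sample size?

85

For a proportion with margin E = 0.08 at 92% confidence, z = 1.751.
n = p̂(1−p̂)(z/E)² = 0.702 × 0.298 × (1.751/0.08)² = 100.22 — call this n₀.
Finite-population correction with N = 522: n = n₀ / (1 + (n₀−1)/N) = 100.22 / 1.19 = 84.22
Round up: n = 85.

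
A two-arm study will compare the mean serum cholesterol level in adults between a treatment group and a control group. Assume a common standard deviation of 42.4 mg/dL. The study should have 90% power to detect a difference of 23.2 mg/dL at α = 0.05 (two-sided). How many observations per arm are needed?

71 per group

For two equal groups, n per group = 2·((z_{α/2} + z_β)·σ/δ)².
z_{α/2} = 1.960; z_β = 1.282 (power 90%).
n = 2 × (3.242 × 42.4 / 23.2)² = 2 × 35.11 = 70.22
Round up: n = 71 per group.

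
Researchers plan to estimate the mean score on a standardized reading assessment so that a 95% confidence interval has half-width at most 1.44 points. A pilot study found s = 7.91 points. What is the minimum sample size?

116

For a mean, the margin of error is E = z·σ/√n, so n = (zσ/E)².
At 95% confidence, z = 1.960.
n = (1.960 × 7.91 / 1.44)² = 115.92
Round up: n = 116.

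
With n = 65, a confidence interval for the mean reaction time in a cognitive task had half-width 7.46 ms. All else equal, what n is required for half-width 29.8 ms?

Margin of error scales as 1/√n, so n₂ = n₁·(E₁/E₂)².
n₂ = 65 × (7.46/29.8)² = 65 × 0.06267 = 4.07
Round up: n₂ = 5.

n = 5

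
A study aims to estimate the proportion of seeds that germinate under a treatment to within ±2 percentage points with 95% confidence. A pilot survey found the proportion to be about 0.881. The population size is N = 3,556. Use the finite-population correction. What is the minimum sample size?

785

For a proportion with margin E = 0.02 at 95% confidence, z = 1.960.
n = p̂(1−p̂)(z/E)² = 0.881 × 0.119 × (1.960/0.02)² = 1006.87 — call this n₀.
Finite-population correction with N = 3,556: n = n₀ / (1 + (n₀−1)/N) = 1006.87 / 1.283 = 784.78
Round up: n = 785.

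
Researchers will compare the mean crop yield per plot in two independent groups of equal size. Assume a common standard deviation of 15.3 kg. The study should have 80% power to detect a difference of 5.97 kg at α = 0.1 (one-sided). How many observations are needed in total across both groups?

120 total

For two equal groups, n per group = 2·((z_α + z_β)·σ/δ)².
z_α = 1.282; z_β = 0.842 (power 80%).
n = 2 × (2.124 × 15.3 / 5.97)² = 2 × 29.63 = 59.26
Round up: n = 60 per group.
Total across both groups: 2 × 60 = 120.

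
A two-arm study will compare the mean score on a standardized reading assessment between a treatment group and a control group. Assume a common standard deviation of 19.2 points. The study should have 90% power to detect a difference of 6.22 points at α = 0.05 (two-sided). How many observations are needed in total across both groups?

For two equal groups, n per group = 2·((z_{α/2} + z_β)·σ/δ)².
z_{α/2} = 1.960; z_β = 1.282 (power 90%).
n = 2 × (3.242 × 19.2 / 6.22)² = 2 × 100.15 = 200.30
Round up: n = 201 per group.
Total across both groups: 2 × 201 = 402.

402 total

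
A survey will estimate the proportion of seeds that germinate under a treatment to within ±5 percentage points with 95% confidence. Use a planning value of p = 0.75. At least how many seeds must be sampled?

For a proportion with margin E = 0.05 at 95% confidence, z = 1.960.
n = p̂(1−p̂)(z/E)² = 0.75 × 0.25 × (1.960/0.05)² = 288.12
Round up: n = 289.

n = 289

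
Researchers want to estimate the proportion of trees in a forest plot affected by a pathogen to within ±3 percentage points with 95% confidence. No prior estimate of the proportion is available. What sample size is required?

1068

For a proportion with margin E = 0.03 at 95% confidence, z = 1.960.
With no prior estimate, use p = 0.5, which maximizes p(1−p) at 0.25.
n = 0.25 × (z/E)² = 0.25 × (1.960/0.03)² = 1067.11
Round up: n = 1068.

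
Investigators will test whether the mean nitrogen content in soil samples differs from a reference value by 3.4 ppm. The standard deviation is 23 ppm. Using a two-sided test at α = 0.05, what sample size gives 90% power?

For a one-sample z-test, n = ((z_{α/2} + z_β)·σ/δ)².
z_{α/2} = 1.960 (two-sided α = 0.05); z_β = 1.282 (power 90% → β = 0.1).
n = (3.242 × 23 / 3.4)² = 480.98
Round up: n = 481.

481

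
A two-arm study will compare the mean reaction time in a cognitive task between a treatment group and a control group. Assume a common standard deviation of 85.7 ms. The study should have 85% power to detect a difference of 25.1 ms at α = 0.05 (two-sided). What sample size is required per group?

For two equal groups, n per group = 2·((z_{α/2} + z_β)·σ/δ)².
z_{α/2} = 1.960; z_β = 1.036 (power 85%).
n = 2 × (2.996 × 85.7 / 25.1)² = 2 × 104.64 = 209.28
Round up: n = 210 per group.

210 per group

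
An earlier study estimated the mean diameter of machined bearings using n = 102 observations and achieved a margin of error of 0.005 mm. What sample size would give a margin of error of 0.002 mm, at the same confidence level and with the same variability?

638

Margin of error scales as 1/√n, so n₂ = n₁·(E₁/E₂)².
n₂ = 102 × (0.005/0.002)² = 102 × 6.25 = 637.50
Round up: n₂ = 638.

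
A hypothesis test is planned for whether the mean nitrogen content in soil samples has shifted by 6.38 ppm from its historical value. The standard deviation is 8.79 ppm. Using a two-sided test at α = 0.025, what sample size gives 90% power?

n = 24

For a one-sample z-test, n = ((z_{α/2} + z_β)·σ/δ)².
z_{α/2} = 2.241 (two-sided α = 0.025); z_β = 1.282 (power 90% → β = 0.1).
n = (3.523 × 8.79 / 6.38)² = 23.56
Round up: n = 24.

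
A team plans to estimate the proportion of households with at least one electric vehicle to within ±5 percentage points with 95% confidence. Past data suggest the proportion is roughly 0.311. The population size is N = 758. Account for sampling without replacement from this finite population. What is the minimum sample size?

For a proportion with margin E = 0.05 at 95% confidence, z = 1.960.
n = p̂(1−p̂)(z/E)² = 0.311 × 0.689 × (1.960/0.05)² = 329.27 — call this n₀.
Finite-population correction with N = 758: n = n₀ / (1 + (n₀−1)/N) = 329.27 / 1.433 = 229.78
Round up: n = 230.

230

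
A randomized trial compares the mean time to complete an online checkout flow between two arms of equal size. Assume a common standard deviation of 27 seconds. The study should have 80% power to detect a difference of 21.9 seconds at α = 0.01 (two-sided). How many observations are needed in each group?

36 per group

For two equal groups, n per group = 2·((z_{α/2} + z_β)·σ/δ)².
z_{α/2} = 2.576; z_β = 0.842 (power 80%).
n = 2 × (3.418 × 27 / 21.9)² = 2 × 17.76 = 35.52
Round up: n = 36 per group.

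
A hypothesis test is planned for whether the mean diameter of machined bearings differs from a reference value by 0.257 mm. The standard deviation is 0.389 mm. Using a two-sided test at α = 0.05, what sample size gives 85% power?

21

For a one-sample z-test, n = ((z_{α/2} + z_β)·σ/δ)².
z_{α/2} = 1.960 (two-sided α = 0.05); z_β = 1.036 (power 85% → β = 0.15).
n = (2.996 × 0.389 / 0.257)² = 20.56
Round up: n = 21.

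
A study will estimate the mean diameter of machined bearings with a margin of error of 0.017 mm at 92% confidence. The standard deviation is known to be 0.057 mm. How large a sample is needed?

For a mean, the margin of error is E = z·σ/√n, so n = (zσ/E)².
At 92% confidence, z = 1.751.
n = (1.751 × 0.057 / 0.017)² = 34.47
Round up: n = 35.

35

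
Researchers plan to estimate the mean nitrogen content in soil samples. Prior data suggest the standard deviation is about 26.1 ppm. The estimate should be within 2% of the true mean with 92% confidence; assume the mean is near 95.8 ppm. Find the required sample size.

n = 569

For a mean, the margin of error is E = z·σ/√n, so n = (zσ/E)².
At 92% confidence, z = 1.751.
E = 2% of 95.8 = 1.916 ppm.
n = (1.751 × 26.1 / 1.916)² = 568.93
Round up: n = 569.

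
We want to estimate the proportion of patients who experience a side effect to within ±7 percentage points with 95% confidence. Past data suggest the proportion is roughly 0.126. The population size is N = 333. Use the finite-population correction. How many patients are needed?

For a proportion with margin E = 0.07 at 95% confidence, z = 1.960.
n = p̂(1−p̂)(z/E)² = 0.126 × 0.874 × (1.960/0.07)² = 86.34 — call this n₀.
Finite-population correction with N = 333: n = n₀ / (1 + (n₀−1)/N) = 86.34 / 1.256 = 68.74
Round up: n = 69.

69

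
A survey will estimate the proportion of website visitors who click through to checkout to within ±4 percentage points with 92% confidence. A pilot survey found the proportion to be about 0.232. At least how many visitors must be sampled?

For a proportion with margin E = 0.04 at 92% confidence, z = 1.751.
n = p̂(1−p̂)(z/E)² = 0.232 × 0.768 × (1.751/0.04)² = 341.43
Round up: n = 342.

342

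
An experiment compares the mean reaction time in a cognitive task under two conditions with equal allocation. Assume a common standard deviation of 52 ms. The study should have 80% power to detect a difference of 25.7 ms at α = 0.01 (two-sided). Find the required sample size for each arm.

For two equal groups, n per group = 2·((z_{α/2} + z_β)·σ/δ)².
z_{α/2} = 2.576; z_β = 0.842 (power 80%).
n = 2 × (3.418 × 52 / 25.7)² = 2 × 47.83 = 95.66
Round up: n = 96 per group.

96 per group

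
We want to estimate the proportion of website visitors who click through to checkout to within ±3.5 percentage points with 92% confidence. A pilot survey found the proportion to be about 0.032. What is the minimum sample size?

78

For a proportion with margin E = 0.035 at 92% confidence, z = 1.751.
n = p̂(1−p̂)(z/E)² = 0.032 × 0.968 × (1.751/0.035)² = 77.53
Round up: n = 78.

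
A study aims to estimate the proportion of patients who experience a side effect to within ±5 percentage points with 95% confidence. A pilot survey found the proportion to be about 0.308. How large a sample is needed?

328

For a proportion with margin E = 0.05 at 95% confidence, z = 1.960.
n = p̂(1−p̂)(z/E)² = 0.308 × 0.692 × (1.960/0.05)² = 327.51
Round up: n = 328.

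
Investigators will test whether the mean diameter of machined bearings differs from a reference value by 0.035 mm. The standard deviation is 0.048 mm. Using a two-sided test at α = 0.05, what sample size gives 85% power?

17

For a one-sample z-test, n = ((z_{α/2} + z_β)·σ/δ)².
z_{α/2} = 1.960 (two-sided α = 0.05); z_β = 1.036 (power 85% → β = 0.15).
n = (2.996 × 0.048 / 0.035)² = 16.88
Round up: n = 17.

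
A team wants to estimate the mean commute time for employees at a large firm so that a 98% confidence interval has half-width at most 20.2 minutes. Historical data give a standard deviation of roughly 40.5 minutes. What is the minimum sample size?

22

For a mean, the margin of error is E = z·σ/√n, so n = (zσ/E)².
At 98% confidence, z = 2.326.
n = (2.326 × 40.5 / 20.2)² = 21.75
Round up: n = 22.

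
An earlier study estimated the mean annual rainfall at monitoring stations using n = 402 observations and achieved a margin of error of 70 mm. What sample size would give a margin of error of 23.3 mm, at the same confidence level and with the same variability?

3629

Margin of error scales as 1/√n, so n₂ = n₁·(E₁/E₂)².
n₂ = 402 × (70/23.3)² = 402 × 9.026 = 3628.45
Round up: n₂ = 3629.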